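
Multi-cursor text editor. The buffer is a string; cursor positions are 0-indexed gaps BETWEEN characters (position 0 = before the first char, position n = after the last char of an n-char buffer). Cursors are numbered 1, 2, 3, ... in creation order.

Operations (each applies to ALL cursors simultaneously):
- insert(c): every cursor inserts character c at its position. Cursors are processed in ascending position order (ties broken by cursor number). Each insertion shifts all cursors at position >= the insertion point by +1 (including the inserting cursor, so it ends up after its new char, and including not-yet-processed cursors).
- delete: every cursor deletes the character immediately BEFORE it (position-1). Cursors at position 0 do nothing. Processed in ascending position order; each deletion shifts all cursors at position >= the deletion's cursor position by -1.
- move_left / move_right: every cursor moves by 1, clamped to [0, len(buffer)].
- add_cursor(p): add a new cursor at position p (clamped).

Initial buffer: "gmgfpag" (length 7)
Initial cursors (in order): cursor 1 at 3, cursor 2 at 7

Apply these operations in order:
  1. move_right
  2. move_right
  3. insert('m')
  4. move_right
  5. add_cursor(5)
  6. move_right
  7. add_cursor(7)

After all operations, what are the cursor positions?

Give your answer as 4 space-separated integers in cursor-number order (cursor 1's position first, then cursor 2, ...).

Answer: 8 9 6 7

Derivation:
After op 1 (move_right): buffer="gmgfpag" (len 7), cursors c1@4 c2@7, authorship .......
After op 2 (move_right): buffer="gmgfpag" (len 7), cursors c1@5 c2@7, authorship .......
After op 3 (insert('m')): buffer="gmgfpmagm" (len 9), cursors c1@6 c2@9, authorship .....1..2
After op 4 (move_right): buffer="gmgfpmagm" (len 9), cursors c1@7 c2@9, authorship .....1..2
After op 5 (add_cursor(5)): buffer="gmgfpmagm" (len 9), cursors c3@5 c1@7 c2@9, authorship .....1..2
After op 6 (move_right): buffer="gmgfpmagm" (len 9), cursors c3@6 c1@8 c2@9, authorship .....1..2
After op 7 (add_cursor(7)): buffer="gmgfpmagm" (len 9), cursors c3@6 c4@7 c1@8 c2@9, authorship .....1..2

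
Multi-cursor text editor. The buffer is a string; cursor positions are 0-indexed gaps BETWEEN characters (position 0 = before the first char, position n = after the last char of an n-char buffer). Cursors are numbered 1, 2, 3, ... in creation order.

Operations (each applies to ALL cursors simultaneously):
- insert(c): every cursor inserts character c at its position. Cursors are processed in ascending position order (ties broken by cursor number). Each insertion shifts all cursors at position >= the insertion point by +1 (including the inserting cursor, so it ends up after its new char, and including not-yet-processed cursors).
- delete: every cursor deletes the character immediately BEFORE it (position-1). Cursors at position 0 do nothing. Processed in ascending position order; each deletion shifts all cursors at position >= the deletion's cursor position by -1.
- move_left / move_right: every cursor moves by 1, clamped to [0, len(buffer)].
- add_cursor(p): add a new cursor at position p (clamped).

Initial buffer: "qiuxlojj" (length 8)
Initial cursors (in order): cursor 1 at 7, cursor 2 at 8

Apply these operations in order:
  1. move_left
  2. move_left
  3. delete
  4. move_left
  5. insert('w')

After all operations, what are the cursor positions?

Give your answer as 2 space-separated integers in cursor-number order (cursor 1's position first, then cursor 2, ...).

Answer: 5 5

Derivation:
After op 1 (move_left): buffer="qiuxlojj" (len 8), cursors c1@6 c2@7, authorship ........
After op 2 (move_left): buffer="qiuxlojj" (len 8), cursors c1@5 c2@6, authorship ........
After op 3 (delete): buffer="qiuxjj" (len 6), cursors c1@4 c2@4, authorship ......
After op 4 (move_left): buffer="qiuxjj" (len 6), cursors c1@3 c2@3, authorship ......
After op 5 (insert('w')): buffer="qiuwwxjj" (len 8), cursors c1@5 c2@5, authorship ...12...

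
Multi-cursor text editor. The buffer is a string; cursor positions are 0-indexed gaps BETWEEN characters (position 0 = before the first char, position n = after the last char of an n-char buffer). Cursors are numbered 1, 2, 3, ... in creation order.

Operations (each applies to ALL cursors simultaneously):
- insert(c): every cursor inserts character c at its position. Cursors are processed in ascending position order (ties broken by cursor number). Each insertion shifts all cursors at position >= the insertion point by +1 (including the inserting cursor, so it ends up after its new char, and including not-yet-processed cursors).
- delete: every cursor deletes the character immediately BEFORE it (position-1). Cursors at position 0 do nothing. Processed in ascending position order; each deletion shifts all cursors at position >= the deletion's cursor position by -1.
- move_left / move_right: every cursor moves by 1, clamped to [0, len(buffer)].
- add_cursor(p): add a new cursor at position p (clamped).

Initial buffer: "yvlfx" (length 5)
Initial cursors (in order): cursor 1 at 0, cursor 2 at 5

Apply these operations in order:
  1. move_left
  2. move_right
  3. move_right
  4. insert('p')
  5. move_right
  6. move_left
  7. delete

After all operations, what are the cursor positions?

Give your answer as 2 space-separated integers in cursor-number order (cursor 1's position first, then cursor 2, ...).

Answer: 2 4

Derivation:
After op 1 (move_left): buffer="yvlfx" (len 5), cursors c1@0 c2@4, authorship .....
After op 2 (move_right): buffer="yvlfx" (len 5), cursors c1@1 c2@5, authorship .....
After op 3 (move_right): buffer="yvlfx" (len 5), cursors c1@2 c2@5, authorship .....
After op 4 (insert('p')): buffer="yvplfxp" (len 7), cursors c1@3 c2@7, authorship ..1...2
After op 5 (move_right): buffer="yvplfxp" (len 7), cursors c1@4 c2@7, authorship ..1...2
After op 6 (move_left): buffer="yvplfxp" (len 7), cursors c1@3 c2@6, authorship ..1...2
After op 7 (delete): buffer="yvlfp" (len 5), cursors c1@2 c2@4, authorship ....2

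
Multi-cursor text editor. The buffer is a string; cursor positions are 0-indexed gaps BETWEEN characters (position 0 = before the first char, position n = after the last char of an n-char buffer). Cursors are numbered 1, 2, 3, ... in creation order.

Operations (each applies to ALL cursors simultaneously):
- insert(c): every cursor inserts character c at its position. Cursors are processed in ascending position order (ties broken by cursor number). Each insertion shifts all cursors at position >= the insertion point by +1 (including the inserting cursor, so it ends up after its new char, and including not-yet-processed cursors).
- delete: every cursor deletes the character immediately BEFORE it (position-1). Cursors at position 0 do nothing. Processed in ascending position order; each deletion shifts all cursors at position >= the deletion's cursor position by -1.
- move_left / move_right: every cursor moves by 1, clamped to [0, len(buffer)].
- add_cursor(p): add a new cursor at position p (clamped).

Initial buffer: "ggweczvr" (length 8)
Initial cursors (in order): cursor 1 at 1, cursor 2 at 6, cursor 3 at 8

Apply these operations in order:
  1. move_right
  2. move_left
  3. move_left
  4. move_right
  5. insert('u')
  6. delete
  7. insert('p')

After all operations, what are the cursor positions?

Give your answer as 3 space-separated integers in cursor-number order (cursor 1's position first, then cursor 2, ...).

Answer: 2 8 10

Derivation:
After op 1 (move_right): buffer="ggweczvr" (len 8), cursors c1@2 c2@7 c3@8, authorship ........
After op 2 (move_left): buffer="ggweczvr" (len 8), cursors c1@1 c2@6 c3@7, authorship ........
After op 3 (move_left): buffer="ggweczvr" (len 8), cursors c1@0 c2@5 c3@6, authorship ........
After op 4 (move_right): buffer="ggweczvr" (len 8), cursors c1@1 c2@6 c3@7, authorship ........
After op 5 (insert('u')): buffer="gugweczuvur" (len 11), cursors c1@2 c2@8 c3@10, authorship .1.....2.3.
After op 6 (delete): buffer="ggweczvr" (len 8), cursors c1@1 c2@6 c3@7, authorship ........
After op 7 (insert('p')): buffer="gpgweczpvpr" (len 11), cursors c1@2 c2@8 c3@10, authorship .1.....2.3.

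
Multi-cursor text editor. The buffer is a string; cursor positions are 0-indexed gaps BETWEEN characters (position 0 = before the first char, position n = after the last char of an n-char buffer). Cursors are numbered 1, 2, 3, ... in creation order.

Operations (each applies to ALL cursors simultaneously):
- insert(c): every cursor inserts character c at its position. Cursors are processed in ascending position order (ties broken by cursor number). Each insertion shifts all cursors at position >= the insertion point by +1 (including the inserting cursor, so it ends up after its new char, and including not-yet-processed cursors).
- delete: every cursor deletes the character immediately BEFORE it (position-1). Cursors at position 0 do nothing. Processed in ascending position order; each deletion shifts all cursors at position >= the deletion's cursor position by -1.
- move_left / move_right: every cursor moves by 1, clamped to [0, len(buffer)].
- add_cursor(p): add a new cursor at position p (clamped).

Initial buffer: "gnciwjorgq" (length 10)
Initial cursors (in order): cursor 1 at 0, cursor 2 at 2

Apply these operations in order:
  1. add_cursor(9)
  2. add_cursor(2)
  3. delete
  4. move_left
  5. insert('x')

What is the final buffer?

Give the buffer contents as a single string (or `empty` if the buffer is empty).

Answer: xxxciwjoxrq

Derivation:
After op 1 (add_cursor(9)): buffer="gnciwjorgq" (len 10), cursors c1@0 c2@2 c3@9, authorship ..........
After op 2 (add_cursor(2)): buffer="gnciwjorgq" (len 10), cursors c1@0 c2@2 c4@2 c3@9, authorship ..........
After op 3 (delete): buffer="ciwjorq" (len 7), cursors c1@0 c2@0 c4@0 c3@6, authorship .......
After op 4 (move_left): buffer="ciwjorq" (len 7), cursors c1@0 c2@0 c4@0 c3@5, authorship .......
After op 5 (insert('x')): buffer="xxxciwjoxrq" (len 11), cursors c1@3 c2@3 c4@3 c3@9, authorship 124.....3..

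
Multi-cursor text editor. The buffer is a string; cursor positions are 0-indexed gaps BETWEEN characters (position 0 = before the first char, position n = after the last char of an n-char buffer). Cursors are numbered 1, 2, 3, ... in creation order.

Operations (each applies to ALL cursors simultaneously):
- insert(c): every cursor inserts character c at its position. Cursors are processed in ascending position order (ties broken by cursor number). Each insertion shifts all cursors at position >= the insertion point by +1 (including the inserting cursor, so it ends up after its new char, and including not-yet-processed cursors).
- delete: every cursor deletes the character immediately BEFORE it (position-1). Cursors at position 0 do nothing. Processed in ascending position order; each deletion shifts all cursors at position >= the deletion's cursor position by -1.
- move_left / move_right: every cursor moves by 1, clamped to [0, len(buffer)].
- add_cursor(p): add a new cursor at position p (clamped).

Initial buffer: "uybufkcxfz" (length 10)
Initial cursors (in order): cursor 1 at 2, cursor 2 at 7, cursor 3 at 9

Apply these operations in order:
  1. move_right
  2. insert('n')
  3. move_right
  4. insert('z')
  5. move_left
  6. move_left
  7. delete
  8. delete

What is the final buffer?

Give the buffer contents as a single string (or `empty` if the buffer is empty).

After op 1 (move_right): buffer="uybufkcxfz" (len 10), cursors c1@3 c2@8 c3@10, authorship ..........
After op 2 (insert('n')): buffer="uybnufkcxnfzn" (len 13), cursors c1@4 c2@10 c3@13, authorship ...1.....2..3
After op 3 (move_right): buffer="uybnufkcxnfzn" (len 13), cursors c1@5 c2@11 c3@13, authorship ...1.....2..3
After op 4 (insert('z')): buffer="uybnuzfkcxnfzznz" (len 16), cursors c1@6 c2@13 c3@16, authorship ...1.1....2.2.33
After op 5 (move_left): buffer="uybnuzfkcxnfzznz" (len 16), cursors c1@5 c2@12 c3@15, authorship ...1.1....2.2.33
After op 6 (move_left): buffer="uybnuzfkcxnfzznz" (len 16), cursors c1@4 c2@11 c3@14, authorship ...1.1....2.2.33
After op 7 (delete): buffer="uybuzfkcxfznz" (len 13), cursors c1@3 c2@9 c3@11, authorship ....1.....233
After op 8 (delete): buffer="uyuzfkcfnz" (len 10), cursors c1@2 c2@7 c3@8, authorship ...1....33

Answer: uyuzfkcfnz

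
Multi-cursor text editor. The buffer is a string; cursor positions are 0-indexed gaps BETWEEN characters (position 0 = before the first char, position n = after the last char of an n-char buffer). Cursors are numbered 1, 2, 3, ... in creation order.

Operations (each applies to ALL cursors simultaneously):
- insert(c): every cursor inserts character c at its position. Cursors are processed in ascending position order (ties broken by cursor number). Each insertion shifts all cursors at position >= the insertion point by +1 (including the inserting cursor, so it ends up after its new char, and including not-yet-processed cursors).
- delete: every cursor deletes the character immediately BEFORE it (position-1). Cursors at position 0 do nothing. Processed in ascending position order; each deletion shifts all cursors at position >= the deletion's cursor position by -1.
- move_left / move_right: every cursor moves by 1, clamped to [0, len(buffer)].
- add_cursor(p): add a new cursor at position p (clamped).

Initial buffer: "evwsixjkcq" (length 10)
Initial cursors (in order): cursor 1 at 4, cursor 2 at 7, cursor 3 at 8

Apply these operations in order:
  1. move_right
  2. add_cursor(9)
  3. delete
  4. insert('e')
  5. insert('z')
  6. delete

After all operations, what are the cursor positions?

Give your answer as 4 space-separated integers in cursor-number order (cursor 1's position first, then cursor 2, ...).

Answer: 5 9 9 9

Derivation:
After op 1 (move_right): buffer="evwsixjkcq" (len 10), cursors c1@5 c2@8 c3@9, authorship ..........
After op 2 (add_cursor(9)): buffer="evwsixjkcq" (len 10), cursors c1@5 c2@8 c3@9 c4@9, authorship ..........
After op 3 (delete): buffer="evwsxq" (len 6), cursors c1@4 c2@5 c3@5 c4@5, authorship ......
After op 4 (insert('e')): buffer="evwsexeeeq" (len 10), cursors c1@5 c2@9 c3@9 c4@9, authorship ....1.234.
After op 5 (insert('z')): buffer="evwsezxeeezzzq" (len 14), cursors c1@6 c2@13 c3@13 c4@13, authorship ....11.234234.
After op 6 (delete): buffer="evwsexeeeq" (len 10), cursors c1@5 c2@9 c3@9 c4@9, authorship ....1.234.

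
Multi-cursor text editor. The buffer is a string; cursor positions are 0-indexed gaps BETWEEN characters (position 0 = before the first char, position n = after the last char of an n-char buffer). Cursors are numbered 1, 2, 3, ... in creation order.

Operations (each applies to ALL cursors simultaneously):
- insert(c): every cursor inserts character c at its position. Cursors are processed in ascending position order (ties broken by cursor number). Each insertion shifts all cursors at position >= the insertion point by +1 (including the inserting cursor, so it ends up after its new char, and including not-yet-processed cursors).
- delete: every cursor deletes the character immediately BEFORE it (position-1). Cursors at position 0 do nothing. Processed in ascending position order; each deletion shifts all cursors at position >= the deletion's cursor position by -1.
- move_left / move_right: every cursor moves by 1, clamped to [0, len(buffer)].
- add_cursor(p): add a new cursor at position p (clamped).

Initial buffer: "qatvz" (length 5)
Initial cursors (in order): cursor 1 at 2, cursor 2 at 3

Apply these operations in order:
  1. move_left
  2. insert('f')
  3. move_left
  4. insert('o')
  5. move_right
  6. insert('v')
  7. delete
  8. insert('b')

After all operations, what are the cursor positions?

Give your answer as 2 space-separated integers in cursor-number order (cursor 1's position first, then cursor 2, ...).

Answer: 4 8

Derivation:
After op 1 (move_left): buffer="qatvz" (len 5), cursors c1@1 c2@2, authorship .....
After op 2 (insert('f')): buffer="qfaftvz" (len 7), cursors c1@2 c2@4, authorship .1.2...
After op 3 (move_left): buffer="qfaftvz" (len 7), cursors c1@1 c2@3, authorship .1.2...
After op 4 (insert('o')): buffer="qofaoftvz" (len 9), cursors c1@2 c2@5, authorship .11.22...
After op 5 (move_right): buffer="qofaoftvz" (len 9), cursors c1@3 c2@6, authorship .11.22...
After op 6 (insert('v')): buffer="qofvaofvtvz" (len 11), cursors c1@4 c2@8, authorship .111.222...
After op 7 (delete): buffer="qofaoftvz" (len 9), cursors c1@3 c2@6, authorship .11.22...
After op 8 (insert('b')): buffer="qofbaofbtvz" (len 11), cursors c1@4 c2@8, authorship .111.222...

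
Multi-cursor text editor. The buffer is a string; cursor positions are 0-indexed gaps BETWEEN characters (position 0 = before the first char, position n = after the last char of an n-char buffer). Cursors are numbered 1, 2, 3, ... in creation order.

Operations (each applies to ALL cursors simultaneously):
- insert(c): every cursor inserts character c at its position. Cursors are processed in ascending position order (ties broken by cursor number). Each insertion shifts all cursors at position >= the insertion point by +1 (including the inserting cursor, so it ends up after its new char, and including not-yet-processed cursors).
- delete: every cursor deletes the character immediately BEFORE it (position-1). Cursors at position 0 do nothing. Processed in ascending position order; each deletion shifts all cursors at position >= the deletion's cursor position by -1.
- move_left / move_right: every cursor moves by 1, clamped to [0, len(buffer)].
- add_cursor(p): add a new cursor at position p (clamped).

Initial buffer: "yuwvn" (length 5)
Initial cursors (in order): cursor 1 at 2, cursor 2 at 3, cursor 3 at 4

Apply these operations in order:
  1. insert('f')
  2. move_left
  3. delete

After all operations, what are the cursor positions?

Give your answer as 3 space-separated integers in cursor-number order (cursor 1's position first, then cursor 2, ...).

After op 1 (insert('f')): buffer="yufwfvfn" (len 8), cursors c1@3 c2@5 c3@7, authorship ..1.2.3.
After op 2 (move_left): buffer="yufwfvfn" (len 8), cursors c1@2 c2@4 c3@6, authorship ..1.2.3.
After op 3 (delete): buffer="yfffn" (len 5), cursors c1@1 c2@2 c3@3, authorship .123.

Answer: 1 2 3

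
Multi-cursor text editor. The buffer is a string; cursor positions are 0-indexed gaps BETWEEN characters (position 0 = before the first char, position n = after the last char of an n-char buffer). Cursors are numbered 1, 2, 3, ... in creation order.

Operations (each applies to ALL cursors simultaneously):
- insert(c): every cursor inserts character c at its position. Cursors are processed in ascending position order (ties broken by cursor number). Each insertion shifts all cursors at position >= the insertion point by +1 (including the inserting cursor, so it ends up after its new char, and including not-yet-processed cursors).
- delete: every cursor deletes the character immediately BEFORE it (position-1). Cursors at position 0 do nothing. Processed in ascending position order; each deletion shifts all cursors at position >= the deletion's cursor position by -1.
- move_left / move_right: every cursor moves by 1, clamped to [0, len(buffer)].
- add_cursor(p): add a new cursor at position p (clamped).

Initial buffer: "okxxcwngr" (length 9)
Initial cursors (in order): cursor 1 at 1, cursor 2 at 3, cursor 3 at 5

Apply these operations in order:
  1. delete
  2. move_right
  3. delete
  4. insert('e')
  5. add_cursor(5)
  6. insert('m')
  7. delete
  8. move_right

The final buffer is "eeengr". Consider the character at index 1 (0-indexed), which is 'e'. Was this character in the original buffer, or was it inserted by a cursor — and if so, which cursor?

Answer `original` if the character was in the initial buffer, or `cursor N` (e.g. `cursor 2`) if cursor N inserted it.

After op 1 (delete): buffer="kxwngr" (len 6), cursors c1@0 c2@1 c3@2, authorship ......
After op 2 (move_right): buffer="kxwngr" (len 6), cursors c1@1 c2@2 c3@3, authorship ......
After op 3 (delete): buffer="ngr" (len 3), cursors c1@0 c2@0 c3@0, authorship ...
After op 4 (insert('e')): buffer="eeengr" (len 6), cursors c1@3 c2@3 c3@3, authorship 123...
After op 5 (add_cursor(5)): buffer="eeengr" (len 6), cursors c1@3 c2@3 c3@3 c4@5, authorship 123...
After op 6 (insert('m')): buffer="eeemmmngmr" (len 10), cursors c1@6 c2@6 c3@6 c4@9, authorship 123123..4.
After op 7 (delete): buffer="eeengr" (len 6), cursors c1@3 c2@3 c3@3 c4@5, authorship 123...
After op 8 (move_right): buffer="eeengr" (len 6), cursors c1@4 c2@4 c3@4 c4@6, authorship 123...
Authorship (.=original, N=cursor N): 1 2 3 . . .
Index 1: author = 2

Answer: cursor 2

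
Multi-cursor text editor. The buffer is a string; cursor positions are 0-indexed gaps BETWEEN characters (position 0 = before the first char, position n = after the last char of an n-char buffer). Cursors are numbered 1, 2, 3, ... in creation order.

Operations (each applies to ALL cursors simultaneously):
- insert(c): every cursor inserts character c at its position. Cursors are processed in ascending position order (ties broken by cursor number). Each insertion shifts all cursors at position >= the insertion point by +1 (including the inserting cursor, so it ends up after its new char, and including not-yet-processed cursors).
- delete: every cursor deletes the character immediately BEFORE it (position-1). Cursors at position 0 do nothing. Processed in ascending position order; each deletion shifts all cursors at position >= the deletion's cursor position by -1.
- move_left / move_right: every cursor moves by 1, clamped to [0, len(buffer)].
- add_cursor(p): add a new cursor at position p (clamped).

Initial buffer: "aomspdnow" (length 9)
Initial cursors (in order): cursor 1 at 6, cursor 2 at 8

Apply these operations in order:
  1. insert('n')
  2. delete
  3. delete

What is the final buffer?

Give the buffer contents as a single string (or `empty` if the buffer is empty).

After op 1 (insert('n')): buffer="aomspdnnonw" (len 11), cursors c1@7 c2@10, authorship ......1..2.
After op 2 (delete): buffer="aomspdnow" (len 9), cursors c1@6 c2@8, authorship .........
After op 3 (delete): buffer="aomspnw" (len 7), cursors c1@5 c2@6, authorship .......

Answer: aomspnw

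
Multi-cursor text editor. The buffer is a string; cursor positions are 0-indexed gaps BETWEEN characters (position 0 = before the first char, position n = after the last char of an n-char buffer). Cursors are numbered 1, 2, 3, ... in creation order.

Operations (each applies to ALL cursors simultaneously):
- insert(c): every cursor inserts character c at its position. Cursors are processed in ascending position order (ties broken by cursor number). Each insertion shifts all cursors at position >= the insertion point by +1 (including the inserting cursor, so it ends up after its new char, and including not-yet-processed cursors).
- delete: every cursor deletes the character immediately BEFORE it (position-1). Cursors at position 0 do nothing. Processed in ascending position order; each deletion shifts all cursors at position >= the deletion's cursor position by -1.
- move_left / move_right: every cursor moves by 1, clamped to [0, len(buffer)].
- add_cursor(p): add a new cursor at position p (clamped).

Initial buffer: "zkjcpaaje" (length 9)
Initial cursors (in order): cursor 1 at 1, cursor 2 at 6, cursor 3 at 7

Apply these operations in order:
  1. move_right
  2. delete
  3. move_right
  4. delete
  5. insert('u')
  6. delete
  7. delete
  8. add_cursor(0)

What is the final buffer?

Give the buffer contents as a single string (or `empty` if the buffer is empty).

After op 1 (move_right): buffer="zkjcpaaje" (len 9), cursors c1@2 c2@7 c3@8, authorship .........
After op 2 (delete): buffer="zjcpae" (len 6), cursors c1@1 c2@5 c3@5, authorship ......
After op 3 (move_right): buffer="zjcpae" (len 6), cursors c1@2 c2@6 c3@6, authorship ......
After op 4 (delete): buffer="zcp" (len 3), cursors c1@1 c2@3 c3@3, authorship ...
After op 5 (insert('u')): buffer="zucpuu" (len 6), cursors c1@2 c2@6 c3@6, authorship .1..23
After op 6 (delete): buffer="zcp" (len 3), cursors c1@1 c2@3 c3@3, authorship ...
After op 7 (delete): buffer="" (len 0), cursors c1@0 c2@0 c3@0, authorship 
After op 8 (add_cursor(0)): buffer="" (len 0), cursors c1@0 c2@0 c3@0 c4@0, authorship 

Answer: empty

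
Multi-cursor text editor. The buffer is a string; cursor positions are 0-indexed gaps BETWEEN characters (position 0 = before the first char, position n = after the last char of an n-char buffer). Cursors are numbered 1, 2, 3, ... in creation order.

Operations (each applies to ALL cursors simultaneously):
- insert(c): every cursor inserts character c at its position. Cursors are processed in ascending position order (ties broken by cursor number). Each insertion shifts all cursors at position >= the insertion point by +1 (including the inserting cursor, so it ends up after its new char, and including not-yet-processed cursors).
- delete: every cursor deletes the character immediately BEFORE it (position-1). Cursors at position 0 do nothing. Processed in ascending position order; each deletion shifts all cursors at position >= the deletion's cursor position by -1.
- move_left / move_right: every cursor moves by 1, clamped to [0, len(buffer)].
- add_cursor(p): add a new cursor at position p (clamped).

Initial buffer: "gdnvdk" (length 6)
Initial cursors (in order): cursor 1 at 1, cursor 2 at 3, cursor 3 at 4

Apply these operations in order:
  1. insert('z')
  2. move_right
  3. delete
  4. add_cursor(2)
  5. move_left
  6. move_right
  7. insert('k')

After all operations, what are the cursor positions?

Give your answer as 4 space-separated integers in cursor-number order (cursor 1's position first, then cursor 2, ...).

After op 1 (insert('z')): buffer="gzdnzvzdk" (len 9), cursors c1@2 c2@5 c3@7, authorship .1..2.3..
After op 2 (move_right): buffer="gzdnzvzdk" (len 9), cursors c1@3 c2@6 c3@8, authorship .1..2.3..
After op 3 (delete): buffer="gznzzk" (len 6), cursors c1@2 c2@4 c3@5, authorship .1.23.
After op 4 (add_cursor(2)): buffer="gznzzk" (len 6), cursors c1@2 c4@2 c2@4 c3@5, authorship .1.23.
After op 5 (move_left): buffer="gznzzk" (len 6), cursors c1@1 c4@1 c2@3 c3@4, authorship .1.23.
After op 6 (move_right): buffer="gznzzk" (len 6), cursors c1@2 c4@2 c2@4 c3@5, authorship .1.23.
After op 7 (insert('k')): buffer="gzkknzkzkk" (len 10), cursors c1@4 c4@4 c2@7 c3@9, authorship .114.2233.

Answer: 4 7 9 4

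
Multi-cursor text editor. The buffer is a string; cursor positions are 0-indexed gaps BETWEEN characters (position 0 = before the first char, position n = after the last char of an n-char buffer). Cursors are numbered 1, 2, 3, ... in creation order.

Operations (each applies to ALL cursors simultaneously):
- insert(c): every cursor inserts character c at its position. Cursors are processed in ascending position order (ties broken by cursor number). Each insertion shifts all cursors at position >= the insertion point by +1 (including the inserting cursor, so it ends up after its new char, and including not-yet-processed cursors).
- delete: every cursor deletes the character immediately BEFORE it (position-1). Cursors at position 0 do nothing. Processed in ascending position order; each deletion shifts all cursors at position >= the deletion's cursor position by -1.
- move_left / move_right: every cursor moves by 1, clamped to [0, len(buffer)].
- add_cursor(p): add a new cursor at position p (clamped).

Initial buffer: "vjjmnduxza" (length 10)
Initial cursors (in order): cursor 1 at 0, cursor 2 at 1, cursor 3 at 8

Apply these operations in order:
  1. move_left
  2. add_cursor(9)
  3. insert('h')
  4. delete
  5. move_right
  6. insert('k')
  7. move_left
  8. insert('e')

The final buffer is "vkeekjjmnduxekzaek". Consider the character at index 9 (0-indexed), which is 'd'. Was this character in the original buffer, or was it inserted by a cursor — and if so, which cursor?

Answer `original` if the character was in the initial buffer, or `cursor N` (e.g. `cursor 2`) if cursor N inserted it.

Answer: original

Derivation:
After op 1 (move_left): buffer="vjjmnduxza" (len 10), cursors c1@0 c2@0 c3@7, authorship ..........
After op 2 (add_cursor(9)): buffer="vjjmnduxza" (len 10), cursors c1@0 c2@0 c3@7 c4@9, authorship ..........
After op 3 (insert('h')): buffer="hhvjjmnduhxzha" (len 14), cursors c1@2 c2@2 c3@10 c4@13, authorship 12.......3..4.
After op 4 (delete): buffer="vjjmnduxza" (len 10), cursors c1@0 c2@0 c3@7 c4@9, authorship ..........
After op 5 (move_right): buffer="vjjmnduxza" (len 10), cursors c1@1 c2@1 c3@8 c4@10, authorship ..........
After op 6 (insert('k')): buffer="vkkjjmnduxkzak" (len 14), cursors c1@3 c2@3 c3@11 c4@14, authorship .12.......3..4
After op 7 (move_left): buffer="vkkjjmnduxkzak" (len 14), cursors c1@2 c2@2 c3@10 c4@13, authorship .12.......3..4
After op 8 (insert('e')): buffer="vkeekjjmnduxekzaek" (len 18), cursors c1@4 c2@4 c3@13 c4@17, authorship .1122.......33..44
Authorship (.=original, N=cursor N): . 1 1 2 2 . . . . . . . 3 3 . . 4 4
Index 9: author = original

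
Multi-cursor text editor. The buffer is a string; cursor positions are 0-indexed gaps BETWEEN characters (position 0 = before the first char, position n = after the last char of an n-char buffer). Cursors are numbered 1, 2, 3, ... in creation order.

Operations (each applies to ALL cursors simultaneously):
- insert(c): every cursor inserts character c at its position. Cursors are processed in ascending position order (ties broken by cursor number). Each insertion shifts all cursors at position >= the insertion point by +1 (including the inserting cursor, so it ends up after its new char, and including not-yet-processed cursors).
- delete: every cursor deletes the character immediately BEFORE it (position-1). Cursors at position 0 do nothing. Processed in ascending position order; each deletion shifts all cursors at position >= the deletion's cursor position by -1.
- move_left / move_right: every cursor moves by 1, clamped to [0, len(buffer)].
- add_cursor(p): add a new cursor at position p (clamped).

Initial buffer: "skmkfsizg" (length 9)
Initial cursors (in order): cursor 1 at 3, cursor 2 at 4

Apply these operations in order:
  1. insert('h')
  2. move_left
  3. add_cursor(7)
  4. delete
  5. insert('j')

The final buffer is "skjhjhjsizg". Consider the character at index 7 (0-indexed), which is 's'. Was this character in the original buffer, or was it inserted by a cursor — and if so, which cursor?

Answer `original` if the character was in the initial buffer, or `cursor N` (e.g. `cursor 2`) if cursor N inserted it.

After op 1 (insert('h')): buffer="skmhkhfsizg" (len 11), cursors c1@4 c2@6, authorship ...1.2.....
After op 2 (move_left): buffer="skmhkhfsizg" (len 11), cursors c1@3 c2@5, authorship ...1.2.....
After op 3 (add_cursor(7)): buffer="skmhkhfsizg" (len 11), cursors c1@3 c2@5 c3@7, authorship ...1.2.....
After op 4 (delete): buffer="skhhsizg" (len 8), cursors c1@2 c2@3 c3@4, authorship ..12....
After op 5 (insert('j')): buffer="skjhjhjsizg" (len 11), cursors c1@3 c2@5 c3@7, authorship ..11223....
Authorship (.=original, N=cursor N): . . 1 1 2 2 3 . . . .
Index 7: author = original

Answer: original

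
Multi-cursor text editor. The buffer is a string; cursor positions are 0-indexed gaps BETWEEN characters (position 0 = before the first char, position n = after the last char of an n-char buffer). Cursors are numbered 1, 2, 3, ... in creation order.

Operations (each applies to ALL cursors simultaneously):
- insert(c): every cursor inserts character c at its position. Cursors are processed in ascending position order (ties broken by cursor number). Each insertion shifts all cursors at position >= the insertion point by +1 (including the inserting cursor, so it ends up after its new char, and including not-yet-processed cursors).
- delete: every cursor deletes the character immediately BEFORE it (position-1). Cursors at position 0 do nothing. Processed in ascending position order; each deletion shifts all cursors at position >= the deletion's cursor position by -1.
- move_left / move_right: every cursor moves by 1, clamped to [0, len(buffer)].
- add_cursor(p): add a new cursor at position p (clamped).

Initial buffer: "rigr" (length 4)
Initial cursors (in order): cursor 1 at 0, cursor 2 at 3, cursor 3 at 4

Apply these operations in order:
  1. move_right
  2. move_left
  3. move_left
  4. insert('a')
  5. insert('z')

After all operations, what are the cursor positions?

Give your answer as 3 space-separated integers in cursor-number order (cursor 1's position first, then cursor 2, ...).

After op 1 (move_right): buffer="rigr" (len 4), cursors c1@1 c2@4 c3@4, authorship ....
After op 2 (move_left): buffer="rigr" (len 4), cursors c1@0 c2@3 c3@3, authorship ....
After op 3 (move_left): buffer="rigr" (len 4), cursors c1@0 c2@2 c3@2, authorship ....
After op 4 (insert('a')): buffer="ariaagr" (len 7), cursors c1@1 c2@5 c3@5, authorship 1..23..
After op 5 (insert('z')): buffer="azriaazzgr" (len 10), cursors c1@2 c2@8 c3@8, authorship 11..2323..

Answer: 2 8 8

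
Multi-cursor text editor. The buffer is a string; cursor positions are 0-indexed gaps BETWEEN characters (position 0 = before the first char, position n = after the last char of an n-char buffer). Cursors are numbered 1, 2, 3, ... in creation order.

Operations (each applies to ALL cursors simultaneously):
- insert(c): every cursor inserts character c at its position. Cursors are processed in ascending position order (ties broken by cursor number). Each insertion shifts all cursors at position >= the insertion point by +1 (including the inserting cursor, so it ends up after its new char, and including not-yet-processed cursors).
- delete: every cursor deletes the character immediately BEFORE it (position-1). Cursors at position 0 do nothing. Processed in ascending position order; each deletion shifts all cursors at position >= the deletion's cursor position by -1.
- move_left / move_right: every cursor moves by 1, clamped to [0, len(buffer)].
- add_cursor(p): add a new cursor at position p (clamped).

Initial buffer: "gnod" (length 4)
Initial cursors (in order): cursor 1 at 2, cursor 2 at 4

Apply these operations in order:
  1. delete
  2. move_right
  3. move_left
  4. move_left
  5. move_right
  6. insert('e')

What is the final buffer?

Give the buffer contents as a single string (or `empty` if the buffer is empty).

Answer: geeo

Derivation:
After op 1 (delete): buffer="go" (len 2), cursors c1@1 c2@2, authorship ..
After op 2 (move_right): buffer="go" (len 2), cursors c1@2 c2@2, authorship ..
After op 3 (move_left): buffer="go" (len 2), cursors c1@1 c2@1, authorship ..
After op 4 (move_left): buffer="go" (len 2), cursors c1@0 c2@0, authorship ..
After op 5 (move_right): buffer="go" (len 2), cursors c1@1 c2@1, authorship ..
After op 6 (insert('e')): buffer="geeo" (len 4), cursors c1@3 c2@3, authorship .12.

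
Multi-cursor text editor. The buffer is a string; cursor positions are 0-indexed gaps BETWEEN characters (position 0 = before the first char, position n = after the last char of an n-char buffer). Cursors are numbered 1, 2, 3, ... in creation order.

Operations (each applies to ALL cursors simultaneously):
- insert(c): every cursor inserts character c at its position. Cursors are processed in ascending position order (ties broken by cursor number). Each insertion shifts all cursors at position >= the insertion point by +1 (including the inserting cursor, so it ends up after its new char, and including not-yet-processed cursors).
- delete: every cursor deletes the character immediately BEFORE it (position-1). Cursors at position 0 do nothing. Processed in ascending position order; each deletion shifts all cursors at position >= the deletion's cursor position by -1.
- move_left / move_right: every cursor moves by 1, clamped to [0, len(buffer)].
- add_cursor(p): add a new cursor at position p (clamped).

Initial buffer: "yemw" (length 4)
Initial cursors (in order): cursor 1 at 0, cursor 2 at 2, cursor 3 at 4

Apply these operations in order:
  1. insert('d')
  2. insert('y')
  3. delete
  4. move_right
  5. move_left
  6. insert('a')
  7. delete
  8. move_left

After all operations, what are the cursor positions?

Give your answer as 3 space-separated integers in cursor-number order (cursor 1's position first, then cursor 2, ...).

After op 1 (insert('d')): buffer="dyedmwd" (len 7), cursors c1@1 c2@4 c3@7, authorship 1..2..3
After op 2 (insert('y')): buffer="dyyedymwdy" (len 10), cursors c1@2 c2@6 c3@10, authorship 11..22..33
After op 3 (delete): buffer="dyedmwd" (len 7), cursors c1@1 c2@4 c3@7, authorship 1..2..3
After op 4 (move_right): buffer="dyedmwd" (len 7), cursors c1@2 c2@5 c3@7, authorship 1..2..3
After op 5 (move_left): buffer="dyedmwd" (len 7), cursors c1@1 c2@4 c3@6, authorship 1..2..3
After op 6 (insert('a')): buffer="dayedamwad" (len 10), cursors c1@2 c2@6 c3@9, authorship 11..22..33
After op 7 (delete): buffer="dyedmwd" (len 7), cursors c1@1 c2@4 c3@6, authorship 1..2..3
After op 8 (move_left): buffer="dyedmwd" (len 7), cursors c1@0 c2@3 c3@5, authorship 1..2..3

Answer: 0 3 5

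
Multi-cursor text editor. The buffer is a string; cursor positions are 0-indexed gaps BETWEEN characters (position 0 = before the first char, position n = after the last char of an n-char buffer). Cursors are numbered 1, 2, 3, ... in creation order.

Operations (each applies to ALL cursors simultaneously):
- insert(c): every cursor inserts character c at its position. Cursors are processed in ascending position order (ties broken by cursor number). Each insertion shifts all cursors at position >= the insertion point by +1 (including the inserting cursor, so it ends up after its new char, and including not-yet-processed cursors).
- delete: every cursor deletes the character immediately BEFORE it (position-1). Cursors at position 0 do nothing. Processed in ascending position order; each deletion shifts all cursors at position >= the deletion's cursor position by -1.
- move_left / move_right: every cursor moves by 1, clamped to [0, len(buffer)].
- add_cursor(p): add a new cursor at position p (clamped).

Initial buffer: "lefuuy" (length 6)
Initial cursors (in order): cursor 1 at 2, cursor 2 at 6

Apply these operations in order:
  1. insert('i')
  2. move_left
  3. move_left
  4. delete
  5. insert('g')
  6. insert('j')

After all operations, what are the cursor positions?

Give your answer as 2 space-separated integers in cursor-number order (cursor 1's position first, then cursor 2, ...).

After op 1 (insert('i')): buffer="leifuuyi" (len 8), cursors c1@3 c2@8, authorship ..1....2
After op 2 (move_left): buffer="leifuuyi" (len 8), cursors c1@2 c2@7, authorship ..1....2
After op 3 (move_left): buffer="leifuuyi" (len 8), cursors c1@1 c2@6, authorship ..1....2
After op 4 (delete): buffer="eifuyi" (len 6), cursors c1@0 c2@4, authorship .1...2
After op 5 (insert('g')): buffer="geifugyi" (len 8), cursors c1@1 c2@6, authorship 1.1..2.2
After op 6 (insert('j')): buffer="gjeifugjyi" (len 10), cursors c1@2 c2@8, authorship 11.1..22.2

Answer: 2 8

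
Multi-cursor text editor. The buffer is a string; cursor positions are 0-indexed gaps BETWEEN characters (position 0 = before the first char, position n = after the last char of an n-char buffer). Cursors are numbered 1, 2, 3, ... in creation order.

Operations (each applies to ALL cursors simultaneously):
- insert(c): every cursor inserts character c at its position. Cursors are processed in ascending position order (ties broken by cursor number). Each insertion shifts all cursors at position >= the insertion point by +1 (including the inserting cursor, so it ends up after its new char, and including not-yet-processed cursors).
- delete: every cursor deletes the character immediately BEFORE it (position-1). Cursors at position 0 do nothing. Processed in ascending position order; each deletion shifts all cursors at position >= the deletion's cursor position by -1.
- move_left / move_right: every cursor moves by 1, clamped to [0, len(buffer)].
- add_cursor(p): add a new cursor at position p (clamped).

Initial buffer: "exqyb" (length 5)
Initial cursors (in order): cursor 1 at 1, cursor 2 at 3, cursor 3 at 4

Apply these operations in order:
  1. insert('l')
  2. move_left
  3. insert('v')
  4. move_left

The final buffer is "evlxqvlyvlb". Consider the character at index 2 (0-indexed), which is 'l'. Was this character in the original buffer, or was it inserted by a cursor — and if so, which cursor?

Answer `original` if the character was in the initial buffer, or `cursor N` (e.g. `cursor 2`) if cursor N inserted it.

Answer: cursor 1

Derivation:
After op 1 (insert('l')): buffer="elxqlylb" (len 8), cursors c1@2 c2@5 c3@7, authorship .1..2.3.
After op 2 (move_left): buffer="elxqlylb" (len 8), cursors c1@1 c2@4 c3@6, authorship .1..2.3.
After op 3 (insert('v')): buffer="evlxqvlyvlb" (len 11), cursors c1@2 c2@6 c3@9, authorship .11..22.33.
After op 4 (move_left): buffer="evlxqvlyvlb" (len 11), cursors c1@1 c2@5 c3@8, authorship .11..22.33.
Authorship (.=original, N=cursor N): . 1 1 . . 2 2 . 3 3 .
Index 2: author = 1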